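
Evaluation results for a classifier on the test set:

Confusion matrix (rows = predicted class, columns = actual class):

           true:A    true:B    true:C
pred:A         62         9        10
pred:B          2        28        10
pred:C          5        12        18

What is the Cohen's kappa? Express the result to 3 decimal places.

Observed agreement pₒ = trace/N = 108/156 = 0.6923
Expected agreement pₑ = Σ (rowᵢ·colᵢ)/N² = (69·81 + 49·40 + 38·35)/156² = 0.3649
κ = (pₒ − pₑ)/(1 − pₑ) = (0.6923 − 0.3649)/(1 − 0.3649) = 0.516

0.516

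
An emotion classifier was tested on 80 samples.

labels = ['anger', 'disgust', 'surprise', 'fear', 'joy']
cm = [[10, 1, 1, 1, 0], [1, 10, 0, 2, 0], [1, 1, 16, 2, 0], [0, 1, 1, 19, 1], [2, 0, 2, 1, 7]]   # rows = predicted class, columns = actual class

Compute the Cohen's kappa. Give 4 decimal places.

Observed agreement pₒ = trace/N = 62/80 = 0.77500
Expected agreement pₑ = Σ (rowᵢ·colᵢ)/N² = (14·13 + 13·13 + 20·20 + 25·22 + 8·12)/80² = 0.21828
κ = (pₒ − pₑ)/(1 − pₑ) = (0.77500 − 0.21828)/(1 − 0.21828) = 0.7122

0.7122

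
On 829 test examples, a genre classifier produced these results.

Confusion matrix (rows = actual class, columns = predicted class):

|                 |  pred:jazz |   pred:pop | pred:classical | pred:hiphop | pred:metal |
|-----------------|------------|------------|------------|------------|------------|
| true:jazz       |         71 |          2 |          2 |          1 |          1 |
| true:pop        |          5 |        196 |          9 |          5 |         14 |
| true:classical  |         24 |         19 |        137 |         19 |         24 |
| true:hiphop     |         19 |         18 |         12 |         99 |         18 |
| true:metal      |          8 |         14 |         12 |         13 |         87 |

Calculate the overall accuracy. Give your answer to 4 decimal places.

Accuracy = trace / total = (71+196+137+99+87=590) / 829 = 590/829 = 0.7117

0.7117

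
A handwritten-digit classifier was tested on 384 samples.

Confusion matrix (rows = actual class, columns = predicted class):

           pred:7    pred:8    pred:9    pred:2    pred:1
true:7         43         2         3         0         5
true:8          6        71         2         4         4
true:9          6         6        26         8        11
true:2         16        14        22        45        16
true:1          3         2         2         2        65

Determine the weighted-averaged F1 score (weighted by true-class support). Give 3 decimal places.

Per-class F1 score (2·TP/(2·TP+FP+FN)):
  7: TP=43, FP=6+6+16+3=31, FN=2+3+0+5=10 → 86/127 = 0.6772
  8: TP=71, FP=2+6+14+2=24, FN=6+2+4+4=16 → 142/182 = 0.7802
  9: TP=26, FP=3+2+22+2=29, FN=6+6+8+11=31 → 52/112 = 0.4643
  2: TP=45, FP=0+4+8+2=14, FN=16+14+22+16=68 → 90/172 = 0.5233
  1: TP=65, FP=5+4+11+16=36, FN=3+2+2+2=9 → 130/175 = 0.7429
Weighted-F1 score = Σ (supportᵢ/N)·F1 scoreᵢ with N=384: (53/384)·0.6772 + (87/384)·0.7802 + (57/384)·0.4643 + (113/384)·0.5233 + (74/384)·0.7429 = 0.636

0.636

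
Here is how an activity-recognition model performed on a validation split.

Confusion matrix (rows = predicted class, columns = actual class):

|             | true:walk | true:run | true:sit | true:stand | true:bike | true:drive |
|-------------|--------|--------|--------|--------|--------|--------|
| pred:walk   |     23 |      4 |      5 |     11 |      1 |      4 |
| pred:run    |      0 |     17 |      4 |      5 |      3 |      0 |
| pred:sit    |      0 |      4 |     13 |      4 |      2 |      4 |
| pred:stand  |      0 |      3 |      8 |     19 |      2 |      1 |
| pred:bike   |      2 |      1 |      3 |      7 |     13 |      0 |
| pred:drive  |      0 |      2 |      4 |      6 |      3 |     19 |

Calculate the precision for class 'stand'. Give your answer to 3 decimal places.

Treat 'stand' as positive and all other classes as negative.
precision = TP/(TP+FP).
stand: TP=19, FP=0+3+8+2+1=14 → 19/33 = 0.5758

0.576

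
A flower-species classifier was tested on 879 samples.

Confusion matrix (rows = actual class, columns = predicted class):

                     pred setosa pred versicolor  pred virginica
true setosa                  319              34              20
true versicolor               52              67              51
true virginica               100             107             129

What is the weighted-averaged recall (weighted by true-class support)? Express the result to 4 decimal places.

0.5859

Per-class recall (TP/(TP+FN)):
  setosa: TP=319, FN=34+20=54 → 319/373 = 0.85523
  versicolor: TP=67, FN=52+51=103 → 67/170 = 0.39412
  virginica: TP=129, FN=100+107=207 → 129/336 = 0.38393
Weighted-recall = Σ (supportᵢ/N)·recallᵢ with N=879: (373/879)·0.85523 + (170/879)·0.39412 + (336/879)·0.38393 = 0.5859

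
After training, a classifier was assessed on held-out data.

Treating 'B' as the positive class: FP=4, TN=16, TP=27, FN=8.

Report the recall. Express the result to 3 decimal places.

Recall = TP/(TP+FN) = 27/(27+8) = 27/35 = 0.771

0.771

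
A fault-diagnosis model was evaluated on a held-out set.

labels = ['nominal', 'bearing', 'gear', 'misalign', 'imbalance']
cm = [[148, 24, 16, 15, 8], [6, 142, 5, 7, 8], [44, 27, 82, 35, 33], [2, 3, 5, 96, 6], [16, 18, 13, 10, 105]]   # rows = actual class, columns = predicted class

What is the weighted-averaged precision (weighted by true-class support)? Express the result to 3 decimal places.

Per-class precision (TP/(TP+FP)):
  nominal: TP=148, FP=6+44+2+16=68 → 148/216 = 0.6852
  bearing: TP=142, FP=24+27+3+18=72 → 142/214 = 0.6636
  gear: TP=82, FP=16+5+5+13=39 → 82/121 = 0.6777
  misalign: TP=96, FP=15+7+35+10=67 → 96/163 = 0.5890
  imbalance: TP=105, FP=8+8+33+6=55 → 105/160 = 0.6563
Weighted-precision = Σ (supportᵢ/N)·precisionᵢ with N=874: (211/874)·0.6852 + (168/874)·0.6636 + (221/874)·0.6777 + (112/874)·0.5890 + (162/874)·0.6563 = 0.661

0.661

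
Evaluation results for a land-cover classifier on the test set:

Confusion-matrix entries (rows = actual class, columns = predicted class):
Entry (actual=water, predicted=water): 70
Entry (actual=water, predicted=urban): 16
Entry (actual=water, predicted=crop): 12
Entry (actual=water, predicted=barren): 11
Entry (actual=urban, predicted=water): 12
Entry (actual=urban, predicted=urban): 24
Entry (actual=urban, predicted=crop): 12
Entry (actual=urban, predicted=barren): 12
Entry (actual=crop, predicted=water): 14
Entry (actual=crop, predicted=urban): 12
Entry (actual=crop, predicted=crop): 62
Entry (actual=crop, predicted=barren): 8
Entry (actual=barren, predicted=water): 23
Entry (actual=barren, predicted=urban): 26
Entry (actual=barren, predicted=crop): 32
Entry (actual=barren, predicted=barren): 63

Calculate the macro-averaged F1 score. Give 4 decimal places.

Per-class F1 score (2·TP/(2·TP+FP+FN)):
  water: TP=70, FP=12+14+23=49, FN=16+12+11=39 → 140/228 = 0.61404
  urban: TP=24, FP=16+12+26=54, FN=12+12+12=36 → 48/138 = 0.34783
  crop: TP=62, FP=12+12+32=56, FN=14+12+8=34 → 124/214 = 0.57944
  barren: TP=63, FP=11+12+8=31, FN=23+26+32=81 → 126/238 = 0.52941
Macro-F1 score = mean = (0.61404 + 0.34783 + 0.57944 + 0.52941) / 4 = 0.5177

0.5177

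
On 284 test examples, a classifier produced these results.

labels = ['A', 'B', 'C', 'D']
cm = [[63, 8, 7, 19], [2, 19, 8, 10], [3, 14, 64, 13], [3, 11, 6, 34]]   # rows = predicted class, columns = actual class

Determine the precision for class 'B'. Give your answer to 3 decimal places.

0.487

One-vs-rest for 'B': TP = diagonal; FP = other classes predicted 'B'; FN = 'B' predicted as other.
precision = TP/(TP+FP).
B: TP=19, FP=2+8+10=20 → 19/39 = 0.4872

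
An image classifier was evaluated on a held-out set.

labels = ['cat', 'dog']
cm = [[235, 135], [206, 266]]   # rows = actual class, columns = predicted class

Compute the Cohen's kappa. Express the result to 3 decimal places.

Observed agreement pₒ = trace/N = 501/842 = 0.5950
Expected agreement pₑ = Σ (rowᵢ·colᵢ)/N² = (370·441 + 472·401)/842² = 0.4971
κ = (pₒ − pₑ)/(1 − pₑ) = (0.5950 − 0.4971)/(1 − 0.4971) = 0.195

0.195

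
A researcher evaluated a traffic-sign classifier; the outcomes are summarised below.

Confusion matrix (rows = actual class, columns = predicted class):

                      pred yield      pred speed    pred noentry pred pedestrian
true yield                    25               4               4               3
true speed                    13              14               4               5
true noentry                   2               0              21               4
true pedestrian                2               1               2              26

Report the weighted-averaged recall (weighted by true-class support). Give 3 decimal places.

Per-class recall (TP/(TP+FN)):
  yield: TP=25, FN=4+4+3=11 → 25/36 = 0.6944
  speed: TP=14, FN=13+4+5=22 → 14/36 = 0.3889
  noentry: TP=21, FN=2+0+4=6 → 21/27 = 0.7778
  pedestrian: TP=26, FN=2+1+2=5 → 26/31 = 0.8387
Weighted-recall = Σ (supportᵢ/N)·recallᵢ with N=130: (36/130)·0.6944 + (36/130)·0.3889 + (27/130)·0.7778 + (31/130)·0.8387 = 0.662

0.662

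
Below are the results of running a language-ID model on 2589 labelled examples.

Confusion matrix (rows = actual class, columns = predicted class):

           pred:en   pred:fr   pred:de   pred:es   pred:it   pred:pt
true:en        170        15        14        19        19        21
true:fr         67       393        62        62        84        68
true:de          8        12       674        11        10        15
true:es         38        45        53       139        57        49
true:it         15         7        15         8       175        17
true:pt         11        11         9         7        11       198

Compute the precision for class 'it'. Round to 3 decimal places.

Take TP from the diagonal, FP from the rest of the 'it' prediction marginal, FN from the rest of the 'it' actual marginal.
precision = TP/(TP+FP).
it: TP=175, FP=19+84+10+57+11=181 → 175/356 = 0.4916

0.492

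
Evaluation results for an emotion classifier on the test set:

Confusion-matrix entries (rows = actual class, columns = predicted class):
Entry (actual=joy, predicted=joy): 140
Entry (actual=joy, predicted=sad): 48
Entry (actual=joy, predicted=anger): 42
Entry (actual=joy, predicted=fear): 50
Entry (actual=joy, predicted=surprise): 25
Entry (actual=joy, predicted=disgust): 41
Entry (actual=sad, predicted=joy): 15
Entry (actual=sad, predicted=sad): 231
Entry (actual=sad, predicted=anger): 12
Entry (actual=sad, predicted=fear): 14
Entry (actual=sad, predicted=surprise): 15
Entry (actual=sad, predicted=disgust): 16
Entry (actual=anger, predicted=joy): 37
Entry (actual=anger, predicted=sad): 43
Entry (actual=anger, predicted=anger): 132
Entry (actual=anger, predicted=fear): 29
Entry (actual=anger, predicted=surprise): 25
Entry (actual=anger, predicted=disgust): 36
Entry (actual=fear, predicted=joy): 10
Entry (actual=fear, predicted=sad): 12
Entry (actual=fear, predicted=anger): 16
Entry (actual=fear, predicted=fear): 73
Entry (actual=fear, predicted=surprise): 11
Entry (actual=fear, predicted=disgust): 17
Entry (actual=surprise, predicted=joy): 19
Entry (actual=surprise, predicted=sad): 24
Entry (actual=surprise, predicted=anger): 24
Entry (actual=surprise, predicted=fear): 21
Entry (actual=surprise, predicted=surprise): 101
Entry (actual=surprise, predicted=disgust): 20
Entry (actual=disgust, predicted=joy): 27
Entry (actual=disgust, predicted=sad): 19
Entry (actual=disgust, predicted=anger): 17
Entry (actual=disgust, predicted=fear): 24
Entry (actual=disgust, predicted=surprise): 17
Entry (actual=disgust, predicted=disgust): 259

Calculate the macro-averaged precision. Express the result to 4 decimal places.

Per-class precision (TP/(TP+FP)):
  joy: TP=140, FP=15+37+10+19+27=108 → 140/248 = 0.56452
  sad: TP=231, FP=48+43+12+24+19=146 → 231/377 = 0.61273
  anger: TP=132, FP=42+12+16+24+17=111 → 132/243 = 0.54321
  fear: TP=73, FP=50+14+29+21+24=138 → 73/211 = 0.34597
  surprise: TP=101, FP=25+15+25+11+17=93 → 101/194 = 0.52062
  disgust: TP=259, FP=41+16+36+17+20=130 → 259/389 = 0.66581
Macro-precision = mean = (0.56452 + 0.61273 + 0.54321 + 0.34597 + 0.52062 + 0.66581) / 6 = 0.5421

0.5421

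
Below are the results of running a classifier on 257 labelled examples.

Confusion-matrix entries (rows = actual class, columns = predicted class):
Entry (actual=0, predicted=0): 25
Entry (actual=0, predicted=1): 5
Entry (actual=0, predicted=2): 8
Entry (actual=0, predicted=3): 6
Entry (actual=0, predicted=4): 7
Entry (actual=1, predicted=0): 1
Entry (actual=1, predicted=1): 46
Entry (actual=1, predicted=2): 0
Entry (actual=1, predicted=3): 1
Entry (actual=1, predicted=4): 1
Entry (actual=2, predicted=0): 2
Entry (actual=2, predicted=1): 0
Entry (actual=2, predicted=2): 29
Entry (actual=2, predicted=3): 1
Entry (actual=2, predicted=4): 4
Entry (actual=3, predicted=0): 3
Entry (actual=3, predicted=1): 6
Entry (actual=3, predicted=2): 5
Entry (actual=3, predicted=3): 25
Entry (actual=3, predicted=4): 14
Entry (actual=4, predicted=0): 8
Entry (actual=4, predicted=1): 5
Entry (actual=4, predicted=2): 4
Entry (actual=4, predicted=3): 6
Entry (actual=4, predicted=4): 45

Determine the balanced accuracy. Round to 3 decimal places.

0.674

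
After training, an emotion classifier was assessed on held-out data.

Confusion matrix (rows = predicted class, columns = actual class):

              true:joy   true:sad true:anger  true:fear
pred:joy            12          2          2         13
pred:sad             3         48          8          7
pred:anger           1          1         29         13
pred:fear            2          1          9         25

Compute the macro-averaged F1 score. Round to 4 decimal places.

Per-class F1 score (2·TP/(2·TP+FP+FN)):
  joy: TP=12, FP=2+2+13=17, FN=3+1+2=6 → 24/47 = 0.51064
  sad: TP=48, FP=3+8+7=18, FN=2+1+1=4 → 96/118 = 0.81356
  anger: TP=29, FP=1+1+13=15, FN=2+8+9=19 → 58/92 = 0.63043
  fear: TP=25, FP=2+1+9=12, FN=13+7+13=33 → 50/95 = 0.52632
Macro-F1 score = mean = (0.51064 + 0.81356 + 0.63043 + 0.52632) / 4 = 0.6202

0.6202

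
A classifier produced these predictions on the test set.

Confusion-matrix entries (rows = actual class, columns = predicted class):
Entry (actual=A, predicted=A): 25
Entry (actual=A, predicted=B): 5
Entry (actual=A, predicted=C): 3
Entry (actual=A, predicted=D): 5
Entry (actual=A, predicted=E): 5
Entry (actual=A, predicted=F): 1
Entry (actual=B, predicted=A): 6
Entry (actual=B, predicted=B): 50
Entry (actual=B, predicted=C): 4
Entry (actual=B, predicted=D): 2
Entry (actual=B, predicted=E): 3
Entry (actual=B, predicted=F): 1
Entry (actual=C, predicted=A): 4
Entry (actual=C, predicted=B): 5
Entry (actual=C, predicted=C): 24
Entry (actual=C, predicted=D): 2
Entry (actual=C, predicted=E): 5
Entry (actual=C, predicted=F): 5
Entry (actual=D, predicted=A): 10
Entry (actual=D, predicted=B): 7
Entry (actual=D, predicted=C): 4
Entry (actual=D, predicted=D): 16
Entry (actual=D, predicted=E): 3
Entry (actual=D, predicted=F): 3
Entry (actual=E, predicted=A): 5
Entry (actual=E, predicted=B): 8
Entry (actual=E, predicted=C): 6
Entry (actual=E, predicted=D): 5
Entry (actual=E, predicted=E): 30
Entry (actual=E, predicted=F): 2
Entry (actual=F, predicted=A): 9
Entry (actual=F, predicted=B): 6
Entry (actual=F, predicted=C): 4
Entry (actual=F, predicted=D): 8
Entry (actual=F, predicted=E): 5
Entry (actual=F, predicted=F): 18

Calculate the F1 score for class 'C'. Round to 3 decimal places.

F1 score = 2·TP/(2·TP+FP+FN).
C: TP=24, FP=3+4+4+6+4=21, FN=4+5+2+5+5=21 → 48/90 = 0.5333

0.533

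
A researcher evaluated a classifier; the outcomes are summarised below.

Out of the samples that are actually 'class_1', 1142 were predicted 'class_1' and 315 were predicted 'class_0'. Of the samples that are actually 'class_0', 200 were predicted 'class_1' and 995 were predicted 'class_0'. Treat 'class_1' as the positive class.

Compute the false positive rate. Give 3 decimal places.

0.167

FPR = FP/(FP+TN) = 200/(200+995) = 0.167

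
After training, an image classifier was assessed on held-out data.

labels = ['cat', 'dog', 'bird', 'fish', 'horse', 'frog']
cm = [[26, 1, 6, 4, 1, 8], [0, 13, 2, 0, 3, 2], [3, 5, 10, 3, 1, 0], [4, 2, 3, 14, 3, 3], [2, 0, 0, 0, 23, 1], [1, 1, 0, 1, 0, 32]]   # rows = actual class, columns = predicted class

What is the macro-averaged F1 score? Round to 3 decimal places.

Per-class F1 score (2·TP/(2·TP+FP+FN)):
  cat: TP=26, FP=0+3+4+2+1=10, FN=1+6+4+1+8=20 → 52/82 = 0.6341
  dog: TP=13, FP=1+5+2+0+1=9, FN=0+2+0+3+2=7 → 26/42 = 0.6190
  bird: TP=10, FP=6+2+3+0+0=11, FN=3+5+3+1+0=12 → 20/43 = 0.4651
  fish: TP=14, FP=4+0+3+0+1=8, FN=4+2+3+3+3=15 → 28/51 = 0.5490
  horse: TP=23, FP=1+3+1+3+0=8, FN=2+0+0+0+1=3 → 46/57 = 0.8070
  frog: TP=32, FP=8+2+0+3+1=14, FN=1+1+0+1+0=3 → 64/81 = 0.7901
Macro-F1 score = mean = (0.6341 + 0.6190 + 0.4651 + 0.5490 + 0.8070 + 0.7901) / 6 = 0.644

0.644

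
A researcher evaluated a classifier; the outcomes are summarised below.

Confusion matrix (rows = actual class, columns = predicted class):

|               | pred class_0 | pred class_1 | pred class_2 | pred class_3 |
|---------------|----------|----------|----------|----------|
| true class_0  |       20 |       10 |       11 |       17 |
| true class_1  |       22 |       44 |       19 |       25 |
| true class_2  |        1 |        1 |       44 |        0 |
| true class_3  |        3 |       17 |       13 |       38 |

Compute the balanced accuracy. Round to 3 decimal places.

0.559

Balanced accuracy = mean of per-class recall.
  class_0: recall = 20/58 = 0.3448
  class_1: recall = 44/110 = 0.4000
  class_2: recall = 44/46 = 0.9565
  class_3: recall = 38/71 = 0.5352
Mean = (0.3448 + 0.4000 + 0.9565 + 0.5352) / 4 = 0.559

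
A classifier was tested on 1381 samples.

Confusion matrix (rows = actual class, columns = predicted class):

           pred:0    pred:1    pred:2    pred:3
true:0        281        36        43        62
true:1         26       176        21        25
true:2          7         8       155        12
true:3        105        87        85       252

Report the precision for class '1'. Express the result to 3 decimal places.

0.573

precision = TP/(TP+FP).
1: TP=176, FP=36+8+87=131 → 176/307 = 0.5733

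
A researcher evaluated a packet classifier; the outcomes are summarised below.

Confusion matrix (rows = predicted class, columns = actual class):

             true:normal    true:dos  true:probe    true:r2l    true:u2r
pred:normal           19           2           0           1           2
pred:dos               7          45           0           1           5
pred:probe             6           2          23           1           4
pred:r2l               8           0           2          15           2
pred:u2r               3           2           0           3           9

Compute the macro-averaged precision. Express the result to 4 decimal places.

0.6583

Per-class precision (TP/(TP+FP)):
  normal: TP=19, FP=2+0+1+2=5 → 19/24 = 0.79167
  dos: TP=45, FP=7+0+1+5=13 → 45/58 = 0.77586
  probe: TP=23, FP=6+2+1+4=13 → 23/36 = 0.63889
  r2l: TP=15, FP=8+0+2+2=12 → 15/27 = 0.55556
  u2r: TP=9, FP=3+2+0+3=8 → 9/17 = 0.52941
Macro-precision = mean = (0.79167 + 0.77586 + 0.63889 + 0.55556 + 0.52941) / 5 = 0.6583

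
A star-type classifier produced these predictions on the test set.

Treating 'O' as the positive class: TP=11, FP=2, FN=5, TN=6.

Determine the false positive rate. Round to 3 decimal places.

0.250

FPR = FP/(FP+TN) = 2/(2+6) = 0.250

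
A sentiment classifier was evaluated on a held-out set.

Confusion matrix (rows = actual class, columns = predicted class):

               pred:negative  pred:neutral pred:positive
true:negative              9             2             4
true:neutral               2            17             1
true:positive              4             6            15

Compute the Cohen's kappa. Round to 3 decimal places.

0.520

Observed agreement pₒ = trace/N = 41/60 = 0.6833
Expected agreement pₑ = Σ (rowᵢ·colᵢ)/N² = (15·15 + 20·25 + 25·20)/60² = 0.3403
κ = (pₒ − pₑ)/(1 − pₑ) = (0.6833 − 0.3403)/(1 − 0.3403) = 0.520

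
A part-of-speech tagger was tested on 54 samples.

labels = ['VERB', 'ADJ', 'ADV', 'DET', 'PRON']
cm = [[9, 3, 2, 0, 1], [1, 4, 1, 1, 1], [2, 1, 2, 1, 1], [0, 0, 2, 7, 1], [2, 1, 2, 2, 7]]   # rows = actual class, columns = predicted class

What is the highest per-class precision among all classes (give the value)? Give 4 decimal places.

0.6429

Per-class precision (TP/(TP+FP)):
  VERB: TP=9, FP=1+2+0+2=5 → 9/14 = 0.64286
  ADJ: TP=4, FP=3+1+0+1=5 → 4/9 = 0.44444
  ADV: TP=2, FP=2+1+2+2=7 → 2/9 = 0.22222
  DET: TP=7, FP=0+1+1+2=4 → 7/11 = 0.63636
  PRON: TP=7, FP=1+1+1+1=4 → 7/11 = 0.63636
Highest is class 'VERB' with precision = 0.6429.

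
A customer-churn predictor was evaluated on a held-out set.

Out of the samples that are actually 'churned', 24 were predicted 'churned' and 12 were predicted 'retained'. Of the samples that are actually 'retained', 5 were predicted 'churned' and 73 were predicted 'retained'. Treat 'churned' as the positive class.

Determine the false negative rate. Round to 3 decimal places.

FNR = FN/(FN+TP) = 12/(12+24) = 0.333

0.333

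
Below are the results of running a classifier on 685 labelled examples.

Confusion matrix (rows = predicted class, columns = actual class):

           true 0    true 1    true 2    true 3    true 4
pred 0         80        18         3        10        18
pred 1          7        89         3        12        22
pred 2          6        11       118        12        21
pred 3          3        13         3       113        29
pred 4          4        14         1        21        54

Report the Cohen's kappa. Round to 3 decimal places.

0.578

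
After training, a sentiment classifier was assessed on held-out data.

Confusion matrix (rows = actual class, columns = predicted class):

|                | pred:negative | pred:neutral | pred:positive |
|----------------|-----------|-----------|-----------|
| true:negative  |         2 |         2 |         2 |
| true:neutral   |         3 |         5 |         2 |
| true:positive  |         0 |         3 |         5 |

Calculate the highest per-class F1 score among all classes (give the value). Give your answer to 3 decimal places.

Per-class F1 score (2·TP/(2·TP+FP+FN)):
  negative: TP=2, FP=3+0=3, FN=2+2=4 → 4/11 = 0.3636
  neutral: TP=5, FP=2+3=5, FN=3+2=5 → 10/20 = 0.5000
  positive: TP=5, FP=2+2=4, FN=0+3=3 → 10/17 = 0.5882
Highest is class 'positive' with F1 score = 0.588.

0.588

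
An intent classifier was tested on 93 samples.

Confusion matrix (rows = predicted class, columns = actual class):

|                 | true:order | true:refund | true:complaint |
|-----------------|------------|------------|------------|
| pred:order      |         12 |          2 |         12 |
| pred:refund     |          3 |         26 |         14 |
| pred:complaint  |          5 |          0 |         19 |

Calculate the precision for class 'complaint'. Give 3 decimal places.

Take TP from the diagonal, FP from the rest of the 'complaint' prediction marginal, FN from the rest of the 'complaint' actual marginal.
precision = TP/(TP+FP).
complaint: TP=19, FP=5+0=5 → 19/24 = 0.7917

0.792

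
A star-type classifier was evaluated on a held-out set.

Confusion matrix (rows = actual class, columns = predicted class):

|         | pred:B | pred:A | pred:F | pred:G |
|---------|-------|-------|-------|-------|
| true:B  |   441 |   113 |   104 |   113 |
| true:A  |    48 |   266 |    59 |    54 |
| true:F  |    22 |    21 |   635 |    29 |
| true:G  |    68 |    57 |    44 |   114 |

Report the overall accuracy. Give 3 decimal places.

0.665

Accuracy = trace / total = (441+266+635+114=1456) / 2188 = 1456/2188 = 0.665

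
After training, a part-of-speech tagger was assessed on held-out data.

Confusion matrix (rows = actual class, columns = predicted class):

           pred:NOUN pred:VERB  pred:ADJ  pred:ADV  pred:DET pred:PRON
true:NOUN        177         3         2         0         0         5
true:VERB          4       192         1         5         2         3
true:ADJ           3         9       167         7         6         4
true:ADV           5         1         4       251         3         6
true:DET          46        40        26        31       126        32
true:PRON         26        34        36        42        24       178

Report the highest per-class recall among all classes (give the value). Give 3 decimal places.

Per-class recall (TP/(TP+FN)):
  NOUN: TP=177, FN=3+2+0+0+5=10 → 177/187 = 0.9465
  VERB: TP=192, FN=4+1+5+2+3=15 → 192/207 = 0.9275
  ADJ: TP=167, FN=3+9+7+6+4=29 → 167/196 = 0.8520
  ADV: TP=251, FN=5+1+4+3+6=19 → 251/270 = 0.9296
  DET: TP=126, FN=46+40+26+31+32=175 → 126/301 = 0.4186
  PRON: TP=178, FN=26+34+36+42+24=162 → 178/340 = 0.5235
Highest is class 'NOUN' with recall = 0.947.

0.947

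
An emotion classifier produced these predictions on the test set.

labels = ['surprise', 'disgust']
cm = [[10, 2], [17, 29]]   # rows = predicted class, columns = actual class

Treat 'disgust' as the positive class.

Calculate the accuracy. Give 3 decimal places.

0.672

Accuracy = (TP+TN)/N = (29+10)/58 = 0.672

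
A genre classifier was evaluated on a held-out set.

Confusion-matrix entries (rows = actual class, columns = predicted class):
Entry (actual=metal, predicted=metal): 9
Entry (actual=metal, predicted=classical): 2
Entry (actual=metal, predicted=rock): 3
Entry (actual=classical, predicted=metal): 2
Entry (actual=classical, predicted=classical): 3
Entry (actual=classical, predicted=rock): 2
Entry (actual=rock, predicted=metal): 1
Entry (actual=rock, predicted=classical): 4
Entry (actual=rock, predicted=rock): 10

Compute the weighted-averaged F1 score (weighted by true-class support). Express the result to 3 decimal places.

0.620

Per-class F1 score (2·TP/(2·TP+FP+FN)):
  metal: TP=9, FP=2+1=3, FN=2+3=5 → 18/26 = 0.6923
  classical: TP=3, FP=2+4=6, FN=2+2=4 → 6/16 = 0.3750
  rock: TP=10, FP=3+2=5, FN=1+4=5 → 20/30 = 0.6667
Weighted-F1 score = Σ (supportᵢ/N)·F1 scoreᵢ with N=36: (14/36)·0.6923 + (7/36)·0.3750 + (15/36)·0.6667 = 0.620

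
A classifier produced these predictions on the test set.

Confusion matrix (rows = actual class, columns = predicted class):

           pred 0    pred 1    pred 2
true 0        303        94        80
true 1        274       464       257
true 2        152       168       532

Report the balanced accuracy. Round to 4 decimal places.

Balanced accuracy = mean of per-class recall.
  0: recall = 303/477 = 0.63522
  1: recall = 464/995 = 0.46633
  2: recall = 532/852 = 0.62441
Mean = (0.63522 + 0.46633 + 0.62441) / 3 = 0.5753

0.5753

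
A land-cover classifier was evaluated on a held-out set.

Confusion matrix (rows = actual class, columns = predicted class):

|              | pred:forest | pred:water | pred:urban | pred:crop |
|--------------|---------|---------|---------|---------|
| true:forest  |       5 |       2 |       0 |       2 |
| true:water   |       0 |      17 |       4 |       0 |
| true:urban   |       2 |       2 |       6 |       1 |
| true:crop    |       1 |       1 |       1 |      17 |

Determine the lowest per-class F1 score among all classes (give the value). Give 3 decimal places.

Per-class F1 score (2·TP/(2·TP+FP+FN)):
  forest: TP=5, FP=0+2+1=3, FN=2+0+2=4 → 10/17 = 0.5882
  water: TP=17, FP=2+2+1=5, FN=0+4+0=4 → 34/43 = 0.7907
  urban: TP=6, FP=0+4+1=5, FN=2+2+1=5 → 12/22 = 0.5455
  crop: TP=17, FP=2+0+1=3, FN=1+1+1=3 → 34/40 = 0.8500
Lowest is class 'urban' with F1 score = 0.545.

0.545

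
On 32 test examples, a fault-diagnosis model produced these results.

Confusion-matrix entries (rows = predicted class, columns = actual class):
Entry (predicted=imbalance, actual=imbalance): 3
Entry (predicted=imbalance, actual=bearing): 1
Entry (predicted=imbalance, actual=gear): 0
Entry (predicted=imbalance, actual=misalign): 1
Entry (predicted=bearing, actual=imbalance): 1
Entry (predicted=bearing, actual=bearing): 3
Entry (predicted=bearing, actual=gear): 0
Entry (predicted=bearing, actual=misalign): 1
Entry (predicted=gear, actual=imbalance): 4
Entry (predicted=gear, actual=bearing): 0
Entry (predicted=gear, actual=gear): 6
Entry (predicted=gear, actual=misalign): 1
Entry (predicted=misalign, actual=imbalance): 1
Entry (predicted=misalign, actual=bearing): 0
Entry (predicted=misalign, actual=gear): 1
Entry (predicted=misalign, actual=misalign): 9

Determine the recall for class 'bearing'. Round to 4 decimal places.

One-vs-rest for 'bearing': TP = diagonal; FP = other classes predicted 'bearing'; FN = 'bearing' predicted as other.
recall = TP/(TP+FN).
bearing: TP=3, FN=1+0+0=1 → 3/4 = 0.75000

0.7500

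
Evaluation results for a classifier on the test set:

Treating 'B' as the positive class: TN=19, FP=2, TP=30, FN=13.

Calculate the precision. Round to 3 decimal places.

Precision = TP/(TP+FP) = 30/(30+2) = 30/32 = 0.938

0.938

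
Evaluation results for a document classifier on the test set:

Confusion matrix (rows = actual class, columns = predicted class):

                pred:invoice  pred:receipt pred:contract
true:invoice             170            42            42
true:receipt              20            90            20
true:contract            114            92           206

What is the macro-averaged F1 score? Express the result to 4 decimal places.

0.5746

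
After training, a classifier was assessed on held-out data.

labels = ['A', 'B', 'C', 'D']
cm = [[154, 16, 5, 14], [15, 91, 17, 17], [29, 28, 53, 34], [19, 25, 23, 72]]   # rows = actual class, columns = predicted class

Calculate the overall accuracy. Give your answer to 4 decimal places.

0.6046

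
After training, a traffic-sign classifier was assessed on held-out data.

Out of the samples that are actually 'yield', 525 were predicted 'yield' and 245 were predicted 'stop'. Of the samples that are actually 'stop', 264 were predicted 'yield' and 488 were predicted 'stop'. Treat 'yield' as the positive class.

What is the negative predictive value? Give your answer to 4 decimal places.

0.6658

NPV = TN/(TN+FN) = 488/(488+245) = 0.6658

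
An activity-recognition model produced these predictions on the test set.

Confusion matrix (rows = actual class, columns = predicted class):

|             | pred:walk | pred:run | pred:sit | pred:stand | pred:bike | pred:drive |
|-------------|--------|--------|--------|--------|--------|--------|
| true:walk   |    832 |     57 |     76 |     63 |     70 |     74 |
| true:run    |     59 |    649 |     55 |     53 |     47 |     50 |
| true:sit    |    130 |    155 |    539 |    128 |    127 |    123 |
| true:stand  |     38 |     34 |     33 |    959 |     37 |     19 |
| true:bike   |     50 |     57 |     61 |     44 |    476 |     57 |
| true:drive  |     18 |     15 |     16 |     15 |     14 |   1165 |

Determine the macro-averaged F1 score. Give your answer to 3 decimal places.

Per-class F1 score (2·TP/(2·TP+FP+FN)):
  walk: TP=832, FP=59+130+38+50+18=295, FN=57+76+63+70+74=340 → 1664/2299 = 0.7238
  run: TP=649, FP=57+155+34+57+15=318, FN=59+55+53+47+50=264 → 1298/1880 = 0.6904
  sit: TP=539, FP=76+55+33+61+16=241, FN=130+155+128+127+123=663 → 1078/1982 = 0.5439
  stand: TP=959, FP=63+53+128+44+15=303, FN=38+34+33+37+19=161 → 1918/2382 = 0.8052
  bike: TP=476, FP=70+47+127+37+14=295, FN=50+57+61+44+57=269 → 952/1516 = 0.6280
  drive: TP=1165, FP=74+50+123+19+57=323, FN=18+15+16+15+14=78 → 2330/2731 = 0.8532
Macro-F1 score = mean = (0.7238 + 0.6904 + 0.5439 + 0.8052 + 0.6280 + 0.8532) / 6 = 0.707

0.707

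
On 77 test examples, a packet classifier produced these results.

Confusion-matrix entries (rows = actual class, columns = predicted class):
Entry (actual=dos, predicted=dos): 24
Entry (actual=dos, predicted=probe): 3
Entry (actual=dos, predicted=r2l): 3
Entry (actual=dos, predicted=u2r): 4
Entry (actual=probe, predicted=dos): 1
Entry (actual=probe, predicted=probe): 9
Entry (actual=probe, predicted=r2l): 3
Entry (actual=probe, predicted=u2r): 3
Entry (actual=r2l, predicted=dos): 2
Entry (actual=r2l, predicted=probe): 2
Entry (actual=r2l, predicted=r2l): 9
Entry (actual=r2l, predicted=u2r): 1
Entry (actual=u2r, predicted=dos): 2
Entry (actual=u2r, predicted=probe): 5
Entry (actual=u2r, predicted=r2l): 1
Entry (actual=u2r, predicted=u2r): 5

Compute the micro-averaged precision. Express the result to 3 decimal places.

Micro-averaging pools counts across classes: ΣTP=47, ΣFP=30, ΣFN=30.
Micro-precision = TP/(TP+FP) on pooled counts = 0.610 (equals overall accuracy in single-label multiclass).

0.610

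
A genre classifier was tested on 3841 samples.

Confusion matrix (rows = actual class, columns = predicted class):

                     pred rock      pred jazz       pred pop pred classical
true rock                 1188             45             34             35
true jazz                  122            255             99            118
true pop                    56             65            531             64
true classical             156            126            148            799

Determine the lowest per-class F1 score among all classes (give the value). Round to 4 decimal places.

Per-class F1 score (2·TP/(2·TP+FP+FN)):
  rock: TP=1188, FP=122+56+156=334, FN=45+34+35=114 → 2376/2824 = 0.84136
  jazz: TP=255, FP=45+65+126=236, FN=122+99+118=339 → 510/1085 = 0.47005
  pop: TP=531, FP=34+99+148=281, FN=56+65+64=185 → 1062/1528 = 0.69503
  classical: TP=799, FP=35+118+64=217, FN=156+126+148=430 → 1598/2245 = 0.71180
Lowest is class 'jazz' with F1 score = 0.4700.

0.4700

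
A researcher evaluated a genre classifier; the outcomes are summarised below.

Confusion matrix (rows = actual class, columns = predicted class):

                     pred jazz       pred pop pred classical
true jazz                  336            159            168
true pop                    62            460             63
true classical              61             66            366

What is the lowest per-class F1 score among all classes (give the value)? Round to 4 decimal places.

Per-class F1 score (2·TP/(2·TP+FP+FN)):
  jazz: TP=336, FP=62+61=123, FN=159+168=327 → 672/1122 = 0.59893
  pop: TP=460, FP=159+66=225, FN=62+63=125 → 920/1270 = 0.72441
  classical: TP=366, FP=168+63=231, FN=61+66=127 → 732/1090 = 0.67156
Lowest is class 'jazz' with F1 score = 0.5989.

0.5989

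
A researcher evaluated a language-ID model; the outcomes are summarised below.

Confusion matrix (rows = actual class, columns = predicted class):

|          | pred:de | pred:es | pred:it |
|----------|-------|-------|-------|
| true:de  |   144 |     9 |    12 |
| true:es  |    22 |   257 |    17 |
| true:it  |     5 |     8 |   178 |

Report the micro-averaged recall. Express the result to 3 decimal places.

0.888

Micro-averaging pools counts across classes: ΣTP=579, ΣFP=73, ΣFN=73.
Micro-recall = TP/(TP+FN) on pooled counts = 0.888 (equals overall accuracy in single-label multiclass).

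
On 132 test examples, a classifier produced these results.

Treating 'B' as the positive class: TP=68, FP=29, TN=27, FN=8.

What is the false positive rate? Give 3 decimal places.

FPR = FP/(FP+TN) = 29/(29+27) = 0.518

0.518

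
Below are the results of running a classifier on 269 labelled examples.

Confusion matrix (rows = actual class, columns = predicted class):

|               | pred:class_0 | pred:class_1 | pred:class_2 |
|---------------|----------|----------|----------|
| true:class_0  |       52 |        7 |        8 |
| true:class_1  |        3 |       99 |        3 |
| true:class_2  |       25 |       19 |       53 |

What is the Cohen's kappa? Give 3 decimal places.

Observed agreement pₒ = trace/N = 204/269 = 0.7584
Expected agreement pₑ = Σ (rowᵢ·colᵢ)/N² = (67·80 + 105·125 + 97·64)/269² = 0.3412
κ = (pₒ − pₑ)/(1 − pₑ) = (0.7584 − 0.3412)/(1 − 0.3412) = 0.633

0.633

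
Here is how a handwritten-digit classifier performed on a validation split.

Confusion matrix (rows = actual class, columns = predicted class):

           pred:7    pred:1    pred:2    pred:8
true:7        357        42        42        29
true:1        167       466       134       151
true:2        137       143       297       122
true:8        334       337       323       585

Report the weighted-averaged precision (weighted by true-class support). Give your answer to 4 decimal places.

Per-class precision (TP/(TP+FP)):
  7: TP=357, FP=167+137+334=638 → 357/995 = 0.35879
  1: TP=466, FP=42+143+337=522 → 466/988 = 0.47166
  2: TP=297, FP=42+134+323=499 → 297/796 = 0.37312
  8: TP=585, FP=29+151+122=302 → 585/887 = 0.65953
Weighted-precision = Σ (supportᵢ/N)·precisionᵢ with N=3666: (470/3666)·0.35879 + (918/3666)·0.47166 + (699/3666)·0.37312 + (1579/3666)·0.65953 = 0.5193

0.5193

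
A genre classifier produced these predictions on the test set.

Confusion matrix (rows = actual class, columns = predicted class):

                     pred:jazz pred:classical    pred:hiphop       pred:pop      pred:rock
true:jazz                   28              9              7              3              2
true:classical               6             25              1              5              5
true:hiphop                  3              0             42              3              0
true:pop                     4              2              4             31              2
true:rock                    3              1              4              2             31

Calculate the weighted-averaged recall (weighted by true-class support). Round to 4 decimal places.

0.7040

Per-class recall (TP/(TP+FN)):
  jazz: TP=28, FN=9+7+3+2=21 → 28/49 = 0.57143
  classical: TP=25, FN=6+1+5+5=17 → 25/42 = 0.59524
  hiphop: TP=42, FN=3+0+3+0=6 → 42/48 = 0.87500
  pop: TP=31, FN=4+2+4+2=12 → 31/43 = 0.72093
  rock: TP=31, FN=3+1+4+2=10 → 31/41 = 0.75610
Weighted-recall = Σ (supportᵢ/N)·recallᵢ with N=223: (49/223)·0.57143 + (42/223)·0.59524 + (48/223)·0.87500 + (43/223)·0.72093 + (41/223)·0.75610 = 0.7040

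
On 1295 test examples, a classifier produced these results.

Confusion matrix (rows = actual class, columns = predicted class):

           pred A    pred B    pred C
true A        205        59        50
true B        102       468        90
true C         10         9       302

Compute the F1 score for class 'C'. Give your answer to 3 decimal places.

0.792

One-vs-rest for 'C': TP = diagonal; FP = other classes predicted 'C'; FN = 'C' predicted as other.
F1 score = 2·TP/(2·TP+FP+FN).
C: TP=302, FP=50+90=140, FN=10+9=19 → 604/763 = 0.7916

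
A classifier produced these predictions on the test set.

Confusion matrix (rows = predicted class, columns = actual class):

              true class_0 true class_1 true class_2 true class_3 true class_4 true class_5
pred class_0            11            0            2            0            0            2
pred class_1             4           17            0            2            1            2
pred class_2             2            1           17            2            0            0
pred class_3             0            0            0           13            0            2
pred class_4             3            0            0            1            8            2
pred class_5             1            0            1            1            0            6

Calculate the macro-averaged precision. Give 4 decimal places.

Per-class precision (TP/(TP+FP)):
  class_0: TP=11, FP=0+2+0+0+2=4 → 11/15 = 0.73333
  class_1: TP=17, FP=4+0+2+1+2=9 → 17/26 = 0.65385
  class_2: TP=17, FP=2+1+2+0+0=5 → 17/22 = 0.77273
  class_3: TP=13, FP=0+0+0+0+2=2 → 13/15 = 0.86667
  class_4: TP=8, FP=3+0+0+1+2=6 → 8/14 = 0.57143
  class_5: TP=6, FP=1+0+1+1+0=3 → 6/9 = 0.66667
Macro-precision = mean = (0.73333 + 0.65385 + 0.77273 + 0.86667 + 0.57143 + 0.66667) / 6 = 0.7108

0.7108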